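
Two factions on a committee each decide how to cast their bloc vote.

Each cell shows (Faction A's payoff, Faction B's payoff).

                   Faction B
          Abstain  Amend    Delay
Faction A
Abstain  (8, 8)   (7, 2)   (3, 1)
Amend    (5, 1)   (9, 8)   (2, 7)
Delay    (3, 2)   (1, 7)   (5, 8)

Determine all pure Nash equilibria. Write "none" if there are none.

Faction A against Abstain: payoffs 8, 5, 3 → best response Abstain.
Faction A against Amend: payoffs 7, 9, 1 → best response Amend.
Faction A against Delay: payoffs 3, 2, 5 → best response Delay.
Faction B against Abstain: payoffs 8, 2, 1 → best response Abstain.
Faction B against Amend: payoffs 1, 8, 7 → best response Amend.
Faction B against Delay: payoffs 2, 7, 8 → best response Delay.
Mutual best responses: (Abstain, Abstain); (Amend, Amend); (Delay, Delay).

The pure Nash equilibria are (Abstain, Abstain); (Amend, Amend); (Delay, Delay).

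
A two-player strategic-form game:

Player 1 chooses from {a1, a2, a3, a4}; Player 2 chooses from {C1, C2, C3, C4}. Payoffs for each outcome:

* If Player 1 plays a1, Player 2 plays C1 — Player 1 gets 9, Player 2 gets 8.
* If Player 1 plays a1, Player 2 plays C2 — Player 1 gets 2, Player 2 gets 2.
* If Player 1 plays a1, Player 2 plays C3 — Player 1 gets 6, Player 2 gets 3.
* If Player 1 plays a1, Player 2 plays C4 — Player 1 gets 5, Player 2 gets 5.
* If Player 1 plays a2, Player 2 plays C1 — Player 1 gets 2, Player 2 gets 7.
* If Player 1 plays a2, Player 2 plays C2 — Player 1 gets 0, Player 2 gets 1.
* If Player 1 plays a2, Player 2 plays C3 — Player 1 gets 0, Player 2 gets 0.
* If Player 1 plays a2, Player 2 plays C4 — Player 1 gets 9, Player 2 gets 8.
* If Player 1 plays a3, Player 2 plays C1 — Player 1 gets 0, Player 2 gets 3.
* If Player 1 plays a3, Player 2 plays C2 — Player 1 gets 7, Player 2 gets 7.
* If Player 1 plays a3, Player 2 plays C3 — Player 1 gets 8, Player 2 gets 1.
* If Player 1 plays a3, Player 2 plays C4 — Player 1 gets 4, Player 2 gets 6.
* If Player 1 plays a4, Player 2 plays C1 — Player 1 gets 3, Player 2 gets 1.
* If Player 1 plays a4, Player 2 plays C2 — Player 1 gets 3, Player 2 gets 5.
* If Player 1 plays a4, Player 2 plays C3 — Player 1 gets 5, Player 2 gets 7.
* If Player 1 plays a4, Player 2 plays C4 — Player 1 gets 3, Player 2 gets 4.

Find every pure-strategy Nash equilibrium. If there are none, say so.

Pure-strategy Nash equilibria: (a1, C1), (a2, C4), (a3, C2)

For each strategy profile, look for a profitable unilateral deviation.
(a1, C1): Player 1 gets 9, best alternative 3; Player 2 gets 8, best alternative 5. No profitable deviation — NE.
(a1, C2): Player 1 can switch to a3 (2 → 7). Not NE.
(a1, C3): Player 1 can switch to a3 (6 → 8). Not NE.
(a1, C4): Player 1 can switch to a2 (5 → 9). Not NE.
(a2, C1): Player 1 can switch to a1 (2 → 9). Not NE.
(a2, C2): Player 1 can switch to a1 (0 → 2). Not NE.
(a2, C3): Player 1 can switch to a1 (0 → 6). Not NE.
(a2, C4): Player 1 gets 9, best alternative 5; Player 2 gets 8, best alternative 7. No profitable deviation — NE.
(a3, C2): Player 1 gets 7, best alternative 3; Player 2 gets 7, best alternative 6. No profitable deviation — NE.
(The remaining 7 profiles each have a profitable deviation by the same check.)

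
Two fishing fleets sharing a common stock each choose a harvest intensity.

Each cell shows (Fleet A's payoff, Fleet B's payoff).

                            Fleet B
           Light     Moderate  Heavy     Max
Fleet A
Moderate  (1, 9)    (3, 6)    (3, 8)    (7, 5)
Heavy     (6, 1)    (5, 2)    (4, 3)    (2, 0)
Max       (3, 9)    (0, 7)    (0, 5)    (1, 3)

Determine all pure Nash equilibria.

The unique pure-strategy Nash equilibrium is (Heavy, Heavy).

Fleet A against Light: payoffs 1, 6, 3 → best response Heavy.
Fleet A against Moderate: payoffs 3, 5, 0 → best response Heavy.
Fleet A against Heavy: payoffs 3, 4, 0 → best response Heavy.
Fleet A against Max: payoffs 7, 2, 1 → best response Moderate.
Fleet B against Moderate: payoffs 9, 6, 8, 5 → best response Light.
Fleet B against Heavy: payoffs 1, 2, 3, 0 → best response Heavy.
Fleet B against Max: payoffs 9, 7, 5, 3 → best response Light.
Mutual best responses: (Heavy, Heavy).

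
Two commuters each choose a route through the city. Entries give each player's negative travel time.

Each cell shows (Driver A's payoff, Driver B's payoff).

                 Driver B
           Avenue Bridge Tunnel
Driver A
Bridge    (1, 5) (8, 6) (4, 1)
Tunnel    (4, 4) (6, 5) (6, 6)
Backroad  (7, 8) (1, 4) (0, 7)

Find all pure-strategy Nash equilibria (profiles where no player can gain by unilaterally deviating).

For each strategy profile, look for a profitable unilateral deviation.
(Bridge, Avenue): Driver A can switch to Tunnel (1 → 4). Not NE.
(Bridge, Bridge): Driver A gets 8, best alternative 6; Driver B gets 6, best alternative 5. No profitable deviation — NE.
(Bridge, Tunnel): Driver A can switch to Tunnel (4 → 6). Not NE.
(Tunnel, Avenue): Driver A can switch to Backroad (4 → 7). Not NE.
(Tunnel, Bridge): Driver A can switch to Bridge (6 → 8). Not NE.
(Tunnel, Tunnel): Driver A gets 6, best alternative 4; Driver B gets 6, best alternative 5. No profitable deviation — NE.
(Backroad, Avenue): Driver A gets 7, best alternative 4; Driver B gets 8, best alternative 7. No profitable deviation — NE.
(Backroad, Bridge): Driver A can switch to Bridge (1 → 8). Not NE.
(Backroad, Tunnel): Driver A can switch to Bridge (0 → 4). Not NE.

The pure Nash equilibria are (Bridge, Bridge) and (Tunnel, Tunnel) and (Backroad, Avenue).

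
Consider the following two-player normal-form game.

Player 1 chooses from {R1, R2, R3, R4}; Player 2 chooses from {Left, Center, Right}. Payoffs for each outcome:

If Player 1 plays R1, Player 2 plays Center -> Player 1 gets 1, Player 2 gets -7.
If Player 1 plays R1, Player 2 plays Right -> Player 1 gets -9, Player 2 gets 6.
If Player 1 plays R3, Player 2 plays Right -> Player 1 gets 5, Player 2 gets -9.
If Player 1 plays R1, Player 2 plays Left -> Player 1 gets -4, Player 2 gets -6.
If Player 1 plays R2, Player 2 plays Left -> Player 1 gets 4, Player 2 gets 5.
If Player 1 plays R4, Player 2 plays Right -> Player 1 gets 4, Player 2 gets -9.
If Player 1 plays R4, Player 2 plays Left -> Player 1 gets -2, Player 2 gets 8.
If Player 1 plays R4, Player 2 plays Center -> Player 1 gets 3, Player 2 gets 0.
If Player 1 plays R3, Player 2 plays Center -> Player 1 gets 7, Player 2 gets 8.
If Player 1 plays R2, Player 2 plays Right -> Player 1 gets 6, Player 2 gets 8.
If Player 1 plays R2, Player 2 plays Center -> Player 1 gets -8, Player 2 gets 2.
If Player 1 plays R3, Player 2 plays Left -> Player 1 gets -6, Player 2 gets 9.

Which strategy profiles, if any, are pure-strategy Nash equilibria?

Pure NE: (R2, Right)

Player 1 against Left: payoffs -4, 4, -6, -2 → best response R2.
Player 1 against Center: payoffs 1, -8, 7, 3 → best response R3.
Player 1 against Right: payoffs -9, 6, 5, 4 → best response R2.
Player 2 against R1: payoffs -6, -7, 6 → best response Right.
Player 2 against R2: payoffs 5, 2, 8 → best response Right.
Player 2 against R3: payoffs 9, 8, -9 → best response Left.
Player 2 against R4: payoffs 8, 0, -9 → best response Left.
Mutual best responses: (R2, Right).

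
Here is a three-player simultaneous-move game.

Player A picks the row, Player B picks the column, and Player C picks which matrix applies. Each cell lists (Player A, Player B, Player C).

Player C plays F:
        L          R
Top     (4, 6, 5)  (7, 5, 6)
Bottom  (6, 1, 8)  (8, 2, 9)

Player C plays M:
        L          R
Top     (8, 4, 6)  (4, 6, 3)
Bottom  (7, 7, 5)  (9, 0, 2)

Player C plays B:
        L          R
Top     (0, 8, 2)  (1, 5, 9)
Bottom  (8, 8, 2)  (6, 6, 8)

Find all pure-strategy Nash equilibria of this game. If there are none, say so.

For each strategy profile, look for a profitable unilateral deviation.
(Top, L, F): Player A can switch to Bottom (4 → 6). Not NE.
(Top, L, M): Player B can switch to R (4 → 6). Not NE.
(Top, L, B): Player A can switch to Bottom (0 → 8). Not NE.
(Top, R, F): Player A can switch to Bottom (7 → 8). Not NE.
(Top, R, M): Player A can switch to Bottom (4 → 9). Not NE.
(Top, R, B): Player A can switch to Bottom (1 → 6). Not NE.
(Bottom, L, F): Player B can switch to R (1 → 2). Not NE.
(Bottom, L, M): Player A can switch to Top (7 → 8). Not NE.
(Bottom, L, B): Player C can switch to F (2 → 8). Not NE.
(Bottom, R, F): Player A gets 8, best alternative 7; Player B gets 2, best alternative 1; Player C gets 9, best alternative 8. No profitable deviation — NE.
(Bottom, R, M): Player B can switch to L (0 → 7). Not NE.
(Bottom, R, B): Player B can switch to L (6 → 8). Not NE.

The unique pure-strategy Nash equilibrium is (Bottom, R, F).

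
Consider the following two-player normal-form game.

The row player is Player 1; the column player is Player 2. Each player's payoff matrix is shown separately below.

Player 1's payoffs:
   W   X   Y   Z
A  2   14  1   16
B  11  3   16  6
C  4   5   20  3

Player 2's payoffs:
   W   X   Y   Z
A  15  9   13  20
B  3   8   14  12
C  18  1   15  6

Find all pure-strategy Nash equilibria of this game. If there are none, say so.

Player 1 against W: payoffs 2, 11, 4 → best response B.
Player 1 against X: payoffs 14, 3, 5 → best response A.
Player 1 against Y: payoffs 1, 16, 20 → best response C.
Player 1 against Z: payoffs 16, 6, 3 → best response A.
Player 2 against A: payoffs 15, 9, 13, 20 → best response Z.
Player 2 against B: payoffs 3, 8, 14, 12 → best response Y.
Player 2 against C: payoffs 18, 1, 15, 6 → best response W.
Mutual best responses: (A, Z).

(A, Z)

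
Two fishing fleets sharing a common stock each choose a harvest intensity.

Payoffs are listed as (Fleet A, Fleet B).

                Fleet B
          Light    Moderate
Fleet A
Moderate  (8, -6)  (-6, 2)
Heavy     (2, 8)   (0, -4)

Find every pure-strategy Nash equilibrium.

none

(Moderate, Light): Fleet B can switch to Moderate (-6 → 2). Not NE.
(Moderate, Moderate): Fleet A can switch to Heavy (-6 → 0). Not NE.
(Heavy, Light): Fleet A can switch to Moderate (2 → 8). Not NE.
(Heavy, Moderate): Fleet B can switch to Light (-4 → 8). Not NE.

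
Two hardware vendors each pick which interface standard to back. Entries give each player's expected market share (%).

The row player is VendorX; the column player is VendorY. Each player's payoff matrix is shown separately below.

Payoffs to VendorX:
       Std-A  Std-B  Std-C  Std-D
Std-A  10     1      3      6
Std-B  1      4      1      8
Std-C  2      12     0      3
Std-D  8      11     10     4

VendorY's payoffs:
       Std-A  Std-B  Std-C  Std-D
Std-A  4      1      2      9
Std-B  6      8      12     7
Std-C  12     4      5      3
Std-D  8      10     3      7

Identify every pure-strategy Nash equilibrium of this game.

none

For each strategy profile, look for a profitable unilateral deviation.
(Std-A, Std-A): VendorY can switch to Std-D (4 → 9). Not NE.
(Std-A, Std-B): VendorX can switch to Std-B (1 → 4). Not NE.
(Std-A, Std-C): VendorX can switch to Std-D (3 → 10). Not NE.
(Std-A, Std-D): VendorX can switch to Std-B (6 → 8). Not NE.
(Std-B, Std-A): VendorX can switch to Std-A (1 → 10). Not NE.
(Std-B, Std-B): VendorX can switch to Std-C (4 → 12). Not NE.
(Std-B, Std-C): VendorX can switch to Std-A (1 → 3). Not NE.
(Std-B, Std-D): VendorY can switch to Std-B (7 → 8). Not NE.
(The remaining 8 profiles each have a profitable deviation by the same check.)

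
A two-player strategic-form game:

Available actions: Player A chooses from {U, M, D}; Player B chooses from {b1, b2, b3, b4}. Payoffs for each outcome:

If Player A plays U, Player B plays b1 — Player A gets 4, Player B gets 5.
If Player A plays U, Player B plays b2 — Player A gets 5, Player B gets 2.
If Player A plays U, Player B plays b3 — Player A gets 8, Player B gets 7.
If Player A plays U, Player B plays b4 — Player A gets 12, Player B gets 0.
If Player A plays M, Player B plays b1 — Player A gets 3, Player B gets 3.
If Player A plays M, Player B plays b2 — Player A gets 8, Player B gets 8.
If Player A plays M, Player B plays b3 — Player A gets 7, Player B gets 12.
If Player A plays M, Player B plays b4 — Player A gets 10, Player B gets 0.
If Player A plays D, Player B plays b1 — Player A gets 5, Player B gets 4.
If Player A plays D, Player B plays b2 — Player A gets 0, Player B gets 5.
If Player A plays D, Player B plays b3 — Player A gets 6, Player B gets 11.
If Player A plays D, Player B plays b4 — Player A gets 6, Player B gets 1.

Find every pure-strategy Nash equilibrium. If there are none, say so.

(U, b3)

(U, b1): Player A can switch to D (4 → 5). Not NE.
(U, b2): Player A can switch to M (5 → 8). Not NE.
(U, b3): Player A gets 8, best alternative 7; Player B gets 7, best alternative 5. No profitable deviation — NE.
(U, b4): Player B can switch to b1 (0 → 5). Not NE.
(M, b1): Player A can switch to U (3 → 4). Not NE.
(M, b2): Player B can switch to b3 (8 → 12). Not NE.
(M, b3): Player A can switch to U (7 → 8). Not NE.
(M, b4): Player A can switch to U (10 → 12). Not NE.
(D, b1): Player B can switch to b2 (4 → 5). Not NE.
(D, b2): Player A can switch to U (0 → 5). Not NE.
(D, b3): Player A can switch to U (6 → 8). Not NE.
(D, b4): Player A can switch to U (6 → 12). Not NE.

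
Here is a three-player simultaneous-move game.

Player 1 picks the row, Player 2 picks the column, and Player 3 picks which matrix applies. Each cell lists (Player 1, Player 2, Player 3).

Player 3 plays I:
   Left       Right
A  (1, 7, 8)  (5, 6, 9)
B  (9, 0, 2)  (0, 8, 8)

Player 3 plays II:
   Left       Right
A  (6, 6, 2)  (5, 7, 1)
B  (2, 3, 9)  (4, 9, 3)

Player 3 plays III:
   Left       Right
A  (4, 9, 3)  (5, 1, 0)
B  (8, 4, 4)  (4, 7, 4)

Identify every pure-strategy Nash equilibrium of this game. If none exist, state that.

Player 1 against (Left, I): payoffs 1, 9 → best response B.
Player 1 against (Left, II): payoffs 6, 2 → best response A.
Player 1 against (Left, III): payoffs 4, 8 → best response B.
Player 1 against (Right, I): payoffs 5, 0 → best response A.
Player 1 against (Right, II): payoffs 5, 4 → best response A.
Player 1 against (Right, III): payoffs 5, 4 → best response A.
Player 2 against (A, I): payoffs 7, 6 → best response Left.
Player 2 against (A, II): payoffs 6, 7 → best response Right.
Player 2 against (A, III): payoffs 9, 1 → best response Left.
Player 2 against (B, I): payoffs 0, 8 → best response Right.
Player 2 against (B, II): payoffs 3, 9 → best response Right.
Player 2 against (B, III): payoffs 4, 7 → best response Right.
Player 3 against (A, Left): payoffs 8, 2, 3 → best response I.
Player 3 against (A, Right): payoffs 9, 1, 0 → best response I.
Player 3 against (B, Left): payoffs 2, 9, 4 → best response II.
Player 3 against (B, Right): payoffs 8, 3, 4 → best response I.
No profile is a mutual best response for all players.

none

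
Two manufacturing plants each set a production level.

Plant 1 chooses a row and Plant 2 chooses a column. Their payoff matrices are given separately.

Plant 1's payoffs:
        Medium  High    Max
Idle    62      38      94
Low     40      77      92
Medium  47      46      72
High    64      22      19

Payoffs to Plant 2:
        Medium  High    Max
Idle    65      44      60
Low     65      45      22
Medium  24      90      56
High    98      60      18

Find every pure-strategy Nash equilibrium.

Plant 1 against Medium: payoffs 62, 40, 47, 64 → best response High.
Plant 1 against High: payoffs 38, 77, 46, 22 → best response Low.
Plant 1 against Max: payoffs 94, 92, 72, 19 → best response Idle.
Plant 2 against Idle: payoffs 65, 44, 60 → best response Medium.
Plant 2 against Low: payoffs 65, 45, 22 → best response Medium.
Plant 2 against Medium: payoffs 24, 90, 56 → best response High.
Plant 2 against High: payoffs 98, 60, 18 → best response Medium.
Mutual best responses: (High, Medium).

The unique pure-strategy Nash equilibrium is (High, Medium).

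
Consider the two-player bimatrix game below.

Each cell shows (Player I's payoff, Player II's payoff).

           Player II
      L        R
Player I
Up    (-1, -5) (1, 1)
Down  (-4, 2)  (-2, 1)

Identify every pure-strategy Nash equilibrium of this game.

Player I against L: payoffs -1, -4 → best response Up.
Player I against R: payoffs 1, -2 → best response Up.
Player II against Up: payoffs -5, 1 → best response R.
Player II against Down: payoffs 2, 1 → best response L.
Mutual best responses: (Up, R).

(Up, R)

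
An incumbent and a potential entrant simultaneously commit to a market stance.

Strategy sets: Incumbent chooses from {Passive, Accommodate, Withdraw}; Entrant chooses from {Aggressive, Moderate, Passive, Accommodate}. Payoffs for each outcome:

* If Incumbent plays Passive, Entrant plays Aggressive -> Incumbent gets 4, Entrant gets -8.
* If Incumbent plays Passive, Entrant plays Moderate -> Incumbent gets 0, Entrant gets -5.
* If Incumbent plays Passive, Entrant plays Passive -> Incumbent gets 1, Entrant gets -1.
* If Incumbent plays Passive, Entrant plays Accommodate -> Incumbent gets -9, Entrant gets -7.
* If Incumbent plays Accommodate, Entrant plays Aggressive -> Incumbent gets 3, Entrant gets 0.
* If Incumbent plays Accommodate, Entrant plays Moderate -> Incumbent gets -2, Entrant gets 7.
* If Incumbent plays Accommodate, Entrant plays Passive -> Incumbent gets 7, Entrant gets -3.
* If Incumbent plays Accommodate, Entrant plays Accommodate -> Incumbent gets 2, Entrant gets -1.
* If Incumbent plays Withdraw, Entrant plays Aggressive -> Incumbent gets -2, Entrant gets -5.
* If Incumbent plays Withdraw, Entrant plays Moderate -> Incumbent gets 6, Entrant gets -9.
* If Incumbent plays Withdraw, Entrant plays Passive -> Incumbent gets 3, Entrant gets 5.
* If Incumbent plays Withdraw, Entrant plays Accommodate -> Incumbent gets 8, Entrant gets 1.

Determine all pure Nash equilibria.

Incumbent against Aggressive: payoffs 4, 3, -2 → best response Passive.
Incumbent against Moderate: payoffs 0, -2, 6 → best response Withdraw.
Incumbent against Passive: payoffs 1, 7, 3 → best response Accommodate.
Incumbent against Accommodate: payoffs -9, 2, 8 → best response Withdraw.
Entrant against Passive: payoffs -8, -5, -1, -7 → best response Passive.
Entrant against Accommodate: payoffs 0, 7, -3, -1 → best response Moderate.
Entrant against Withdraw: payoffs -5, -9, 5, 1 → best response Passive.
No profile is a mutual best response for all players.

This game has no pure Nash equilibrium.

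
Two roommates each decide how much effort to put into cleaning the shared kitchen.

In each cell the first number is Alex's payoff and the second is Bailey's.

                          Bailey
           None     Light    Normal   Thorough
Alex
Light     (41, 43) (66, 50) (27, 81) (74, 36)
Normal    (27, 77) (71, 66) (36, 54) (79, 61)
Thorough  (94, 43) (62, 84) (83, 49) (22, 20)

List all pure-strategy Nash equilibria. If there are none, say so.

(Light, None): Alex can switch to Thorough (41 → 94). Not NE.
(Light, Light): Alex can switch to Normal (66 → 71). Not NE.
(Light, Normal): Alex can switch to Normal (27 → 36). Not NE.
(Light, Thorough): Alex can switch to Normal (74 → 79). Not NE.
(Normal, None): Alex can switch to Light (27 → 41). Not NE.
(Normal, Light): Bailey can switch to None (66 → 77). Not NE.
(Normal, Normal): Alex can switch to Thorough (36 → 83). Not NE.
(Normal, Thorough): Bailey can switch to None (61 → 77). Not NE.
(Thorough, None): Bailey can switch to Light (43 → 84). Not NE.
(Thorough, Light): Alex can switch to Light (62 → 66). Not NE.
(Thorough, Normal): Bailey can switch to Light (49 → 84). Not NE.
(Thorough, Thorough): Alex can switch to Light (22 → 74). Not NE.

none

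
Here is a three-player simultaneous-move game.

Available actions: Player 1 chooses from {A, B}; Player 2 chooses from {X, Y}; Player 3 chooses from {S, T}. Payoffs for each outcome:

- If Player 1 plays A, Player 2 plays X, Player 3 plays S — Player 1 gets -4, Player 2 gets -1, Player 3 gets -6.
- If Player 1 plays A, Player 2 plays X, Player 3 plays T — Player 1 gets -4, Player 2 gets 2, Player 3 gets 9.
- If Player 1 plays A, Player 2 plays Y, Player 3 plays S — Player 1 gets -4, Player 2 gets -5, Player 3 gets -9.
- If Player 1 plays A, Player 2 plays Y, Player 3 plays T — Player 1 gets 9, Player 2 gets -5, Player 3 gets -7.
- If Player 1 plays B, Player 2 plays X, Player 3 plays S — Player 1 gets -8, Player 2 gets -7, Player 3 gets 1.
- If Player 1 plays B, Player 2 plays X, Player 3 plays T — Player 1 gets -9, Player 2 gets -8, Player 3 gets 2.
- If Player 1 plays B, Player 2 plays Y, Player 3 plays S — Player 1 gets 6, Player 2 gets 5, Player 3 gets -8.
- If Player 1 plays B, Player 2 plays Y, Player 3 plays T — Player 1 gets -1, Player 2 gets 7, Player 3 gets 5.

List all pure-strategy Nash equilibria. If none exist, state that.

(A, X, S): Player 3 can switch to T (-6 → 9). Not NE.
(A, X, T): Player 1 gets -4, best alternative -9; Player 2 gets 2, best alternative -5; Player 3 gets 9, best alternative -6. No profitable deviation — NE.
(A, Y, S): Player 1 can switch to B (-4 → 6). Not NE.
(A, Y, T): Player 2 can switch to X (-5 → 2). Not NE.
(B, X, S): Player 1 can switch to A (-8 → -4). Not NE.
(B, X, T): Player 1 can switch to A (-9 → -4). Not NE.
(B, Y, S): Player 3 can switch to T (-8 → 5). Not NE.
(The remaining 1 profile has a profitable deviation by the same check.)

(A, X, T)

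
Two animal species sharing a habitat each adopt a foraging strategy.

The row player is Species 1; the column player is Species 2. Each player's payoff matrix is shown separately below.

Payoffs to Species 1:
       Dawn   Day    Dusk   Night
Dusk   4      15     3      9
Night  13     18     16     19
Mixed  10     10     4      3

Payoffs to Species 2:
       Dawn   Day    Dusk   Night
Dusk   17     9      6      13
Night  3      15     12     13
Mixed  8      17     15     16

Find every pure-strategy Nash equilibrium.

Species 1 against Dawn: payoffs 4, 13, 10 → best response Night.
Species 1 against Day: payoffs 15, 18, 10 → best response Night.
Species 1 against Dusk: payoffs 3, 16, 4 → best response Night.
Species 1 against Night: payoffs 9, 19, 3 → best response Night.
Species 2 against Dusk: payoffs 17, 9, 6, 13 → best response Dawn.
Species 2 against Night: payoffs 3, 15, 12, 13 → best response Day.
Species 2 against Mixed: payoffs 8, 17, 15, 16 → best response Day.
Mutual best responses: (Night, Day).

The unique pure-strategy Nash equilibrium is (Night, Day).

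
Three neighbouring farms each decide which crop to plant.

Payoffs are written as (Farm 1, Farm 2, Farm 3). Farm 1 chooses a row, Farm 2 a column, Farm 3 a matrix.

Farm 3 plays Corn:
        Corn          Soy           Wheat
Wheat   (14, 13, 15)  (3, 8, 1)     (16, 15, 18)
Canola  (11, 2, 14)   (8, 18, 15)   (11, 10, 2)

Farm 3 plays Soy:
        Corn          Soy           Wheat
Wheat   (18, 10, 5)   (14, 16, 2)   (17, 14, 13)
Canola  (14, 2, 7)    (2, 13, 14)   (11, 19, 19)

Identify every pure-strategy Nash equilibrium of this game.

Farm 1 against (Corn, Corn): payoffs 14, 11 → best response Wheat.
Farm 1 against (Corn, Soy): payoffs 18, 14 → best response Wheat.
Farm 1 against (Soy, Corn): payoffs 3, 8 → best response Canola.
Farm 1 against (Soy, Soy): payoffs 14, 2 → best response Wheat.
Farm 1 against (Wheat, Corn): payoffs 16, 11 → best response Wheat.
Farm 1 against (Wheat, Soy): payoffs 17, 11 → best response Wheat.
Farm 2 against (Wheat, Corn): payoffs 13, 8, 15 → best response Wheat.
Farm 2 against (Wheat, Soy): payoffs 10, 16, 14 → best response Soy.
Farm 2 against (Canola, Corn): payoffs 2, 18, 10 → best response Soy.
Farm 2 against (Canola, Soy): payoffs 2, 13, 19 → best response Wheat.
Farm 3 against (Wheat, Corn): payoffs 15, 5 → best response Corn.
Farm 3 against (Wheat, Soy): payoffs 1, 2 → best response Soy.
Farm 3 against (Wheat, Wheat): payoffs 18, 13 → best response Corn.
Farm 3 against (Canola, Corn): payoffs 14, 7 → best response Corn.
Farm 3 against (Canola, Soy): payoffs 15, 14 → best response Corn.
Farm 3 against (Canola, Wheat): payoffs 2, 19 → best response Soy.
Mutual best responses: (Wheat, Soy, Soy); (Wheat, Wheat, Corn); (Canola, Soy, Corn).

(Wheat, Soy, Soy) and (Wheat, Wheat, Corn) and (Canola, Soy, Corn)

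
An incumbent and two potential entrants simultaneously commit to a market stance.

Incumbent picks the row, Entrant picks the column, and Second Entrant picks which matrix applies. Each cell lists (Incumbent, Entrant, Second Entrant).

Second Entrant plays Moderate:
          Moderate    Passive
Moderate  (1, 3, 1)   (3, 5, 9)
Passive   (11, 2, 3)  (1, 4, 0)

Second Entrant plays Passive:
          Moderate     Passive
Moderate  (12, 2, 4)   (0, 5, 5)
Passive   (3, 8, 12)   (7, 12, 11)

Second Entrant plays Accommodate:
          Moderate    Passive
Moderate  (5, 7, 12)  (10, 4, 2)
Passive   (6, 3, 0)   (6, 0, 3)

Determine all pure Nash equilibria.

The pure Nash equilibria are (Moderate, Passive, Moderate), (Passive, Passive, Passive).

(Moderate, Moderate, Moderate): Incumbent can switch to Passive (1 → 11). Not NE.
(Moderate, Moderate, Passive): Entrant can switch to Passive (2 → 5). Not NE.
(Moderate, Moderate, Accommodate): Incumbent can switch to Passive (5 → 6). Not NE.
(Moderate, Passive, Moderate): Incumbent gets 3, best alternative 1; Entrant gets 5, best alternative 3; Second Entrant gets 9, best alternative 5. No profitable deviation — NE.
(Moderate, Passive, Passive): Incumbent can switch to Passive (0 → 7). Not NE.
(Moderate, Passive, Accommodate): Entrant can switch to Moderate (4 → 7). Not NE.
(Passive, Moderate, Moderate): Entrant can switch to Passive (2 → 4). Not NE.
(Passive, Passive, Passive): Incumbent gets 7, best alternative 0; Entrant gets 12, best alternative 8; Second Entrant gets 11, best alternative 3. No profitable deviation — NE.
(The remaining 4 profiles each have a profitable deviation by the same check.)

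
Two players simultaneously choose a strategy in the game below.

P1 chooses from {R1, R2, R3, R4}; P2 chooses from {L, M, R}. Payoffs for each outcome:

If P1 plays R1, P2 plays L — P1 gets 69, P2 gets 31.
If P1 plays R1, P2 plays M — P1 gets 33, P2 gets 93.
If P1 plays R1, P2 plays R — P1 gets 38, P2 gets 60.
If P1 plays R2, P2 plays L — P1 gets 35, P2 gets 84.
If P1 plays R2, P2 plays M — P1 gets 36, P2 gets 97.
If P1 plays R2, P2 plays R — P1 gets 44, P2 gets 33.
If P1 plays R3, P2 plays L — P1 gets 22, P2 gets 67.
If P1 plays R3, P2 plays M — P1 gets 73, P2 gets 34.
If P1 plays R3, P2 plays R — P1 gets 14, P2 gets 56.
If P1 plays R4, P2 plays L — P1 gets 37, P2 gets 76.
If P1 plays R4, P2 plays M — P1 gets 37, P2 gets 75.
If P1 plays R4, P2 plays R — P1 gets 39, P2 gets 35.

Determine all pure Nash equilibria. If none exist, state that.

P1 against L: payoffs 69, 35, 22, 37 → best response R1.
P1 against M: payoffs 33, 36, 73, 37 → best response R3.
P1 against R: payoffs 38, 44, 14, 39 → best response R2.
P2 against R1: payoffs 31, 93, 60 → best response M.
P2 against R2: payoffs 84, 97, 33 → best response M.
P2 against R3: payoffs 67, 34, 56 → best response L.
P2 against R4: payoffs 76, 75, 35 → best response L.
No profile is a mutual best response for all players.

There is no pure-strategy Nash equilibrium.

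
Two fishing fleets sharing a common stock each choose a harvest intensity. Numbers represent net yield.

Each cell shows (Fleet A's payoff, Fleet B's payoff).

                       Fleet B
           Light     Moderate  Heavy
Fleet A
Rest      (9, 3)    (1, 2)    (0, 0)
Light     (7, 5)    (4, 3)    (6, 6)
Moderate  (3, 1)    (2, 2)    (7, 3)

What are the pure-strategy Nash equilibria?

The pure Nash equilibria are (Rest, Light) and (Moderate, Heavy).

For each strategy profile, look for a profitable unilateral deviation.
(Rest, Light): Fleet A gets 9, best alternative 7; Fleet B gets 3, best alternative 2. No profitable deviation — NE.
(Rest, Moderate): Fleet A can switch to Light (1 → 4). Not NE.
(Rest, Heavy): Fleet A can switch to Light (0 → 6). Not NE.
(Light, Light): Fleet A can switch to Rest (7 → 9). Not NE.
(Light, Moderate): Fleet B can switch to Light (3 → 5). Not NE.
(Light, Heavy): Fleet A can switch to Moderate (6 → 7). Not NE.
(Moderate, Light): Fleet A can switch to Rest (3 → 9). Not NE.
(Moderate, Moderate): Fleet A can switch to Light (2 → 4). Not NE.
(Moderate, Heavy): Fleet A gets 7, best alternative 6; Fleet B gets 3, best alternative 2. No profitable deviation — NE.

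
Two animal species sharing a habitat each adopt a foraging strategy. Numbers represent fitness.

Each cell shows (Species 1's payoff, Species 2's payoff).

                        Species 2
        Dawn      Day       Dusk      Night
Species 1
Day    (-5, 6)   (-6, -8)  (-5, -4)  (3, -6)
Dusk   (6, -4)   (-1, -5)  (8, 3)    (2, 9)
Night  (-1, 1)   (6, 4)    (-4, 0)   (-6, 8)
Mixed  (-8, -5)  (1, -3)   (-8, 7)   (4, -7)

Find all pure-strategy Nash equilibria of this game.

This game has no pure Nash equilibrium.

(Day, Dawn): Species 1 can switch to Dusk (-5 → 6). Not NE.
(Day, Day): Species 1 can switch to Dusk (-6 → -1). Not NE.
(Day, Dusk): Species 1 can switch to Dusk (-5 → 8). Not NE.
(Day, Night): Species 1 can switch to Mixed (3 → 4). Not NE.
(Dusk, Dawn): Species 2 can switch to Dusk (-4 → 3). Not NE.
(Dusk, Day): Species 1 can switch to Night (-1 → 6). Not NE.
(The remaining 10 profiles each have a profitable deviation by the same check.)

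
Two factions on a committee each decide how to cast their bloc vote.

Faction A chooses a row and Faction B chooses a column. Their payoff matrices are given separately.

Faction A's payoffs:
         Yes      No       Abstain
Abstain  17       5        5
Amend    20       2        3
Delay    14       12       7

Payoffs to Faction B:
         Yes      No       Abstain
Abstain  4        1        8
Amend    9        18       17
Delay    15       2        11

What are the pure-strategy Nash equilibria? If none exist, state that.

No pure-strategy Nash equilibrium.

(Abstain, Yes): Faction A can switch to Amend (17 → 20). Not NE.
(Abstain, No): Faction A can switch to Delay (5 → 12). Not NE.
(Abstain, Abstain): Faction A can switch to Delay (5 → 7). Not NE.
(Amend, Yes): Faction B can switch to No (9 → 18). Not NE.
(Amend, No): Faction A can switch to Abstain (2 → 5). Not NE.
(Amend, Abstain): Faction A can switch to Abstain (3 → 5). Not NE.
(Delay, Yes): Faction A can switch to Abstain (14 → 17). Not NE.
(Delay, No): Faction B can switch to Yes (2 → 15). Not NE.
(Delay, Abstain): Faction B can switch to Yes (11 → 15). Not NE.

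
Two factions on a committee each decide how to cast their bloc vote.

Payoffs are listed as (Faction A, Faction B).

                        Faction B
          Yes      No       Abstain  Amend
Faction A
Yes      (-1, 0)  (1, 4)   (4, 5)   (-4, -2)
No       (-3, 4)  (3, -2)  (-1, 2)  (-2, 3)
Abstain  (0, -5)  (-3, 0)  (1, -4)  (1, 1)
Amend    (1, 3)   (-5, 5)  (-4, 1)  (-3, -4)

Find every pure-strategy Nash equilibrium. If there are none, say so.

(Yes, Abstain), (Abstain, Amend)

Faction A against Yes: payoffs -1, -3, 0, 1 → best response Amend.
Faction A against No: payoffs 1, 3, -3, -5 → best response No.
Faction A against Abstain: payoffs 4, -1, 1, -4 → best response Yes.
Faction A against Amend: payoffs -4, -2, 1, -3 → best response Abstain.
Faction B against Yes: payoffs 0, 4, 5, -2 → best response Abstain.
Faction B against No: payoffs 4, -2, 2, 3 → best response Yes.
Faction B against Abstain: payoffs -5, 0, -4, 1 → best response Amend.
Faction B against Amend: payoffs 3, 5, 1, -4 → best response No.
Mutual best responses: (Yes, Abstain); (Abstain, Amend).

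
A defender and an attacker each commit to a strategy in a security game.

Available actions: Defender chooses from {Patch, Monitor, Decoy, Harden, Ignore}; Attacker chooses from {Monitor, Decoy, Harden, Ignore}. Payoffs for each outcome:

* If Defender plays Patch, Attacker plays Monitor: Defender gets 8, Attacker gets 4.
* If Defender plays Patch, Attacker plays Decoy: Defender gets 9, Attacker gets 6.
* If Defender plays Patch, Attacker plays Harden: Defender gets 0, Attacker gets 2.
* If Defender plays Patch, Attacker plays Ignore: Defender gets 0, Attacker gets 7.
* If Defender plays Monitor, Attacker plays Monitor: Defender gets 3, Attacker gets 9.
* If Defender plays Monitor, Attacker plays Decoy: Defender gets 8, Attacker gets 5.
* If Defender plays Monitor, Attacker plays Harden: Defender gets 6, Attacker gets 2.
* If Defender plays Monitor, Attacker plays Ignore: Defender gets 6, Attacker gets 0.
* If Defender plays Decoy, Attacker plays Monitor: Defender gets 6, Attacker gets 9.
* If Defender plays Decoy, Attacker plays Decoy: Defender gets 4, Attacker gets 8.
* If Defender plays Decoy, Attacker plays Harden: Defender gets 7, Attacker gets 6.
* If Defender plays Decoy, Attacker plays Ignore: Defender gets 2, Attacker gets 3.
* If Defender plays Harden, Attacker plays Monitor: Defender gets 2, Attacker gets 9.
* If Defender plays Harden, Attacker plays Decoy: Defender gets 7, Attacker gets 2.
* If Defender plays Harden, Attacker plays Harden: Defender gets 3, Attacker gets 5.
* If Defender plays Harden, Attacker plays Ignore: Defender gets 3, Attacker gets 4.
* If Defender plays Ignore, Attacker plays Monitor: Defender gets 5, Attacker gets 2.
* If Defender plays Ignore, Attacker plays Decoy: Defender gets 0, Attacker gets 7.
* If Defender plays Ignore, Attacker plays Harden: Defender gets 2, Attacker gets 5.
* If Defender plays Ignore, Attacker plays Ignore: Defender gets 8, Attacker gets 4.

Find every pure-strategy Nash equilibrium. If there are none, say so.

No pure-strategy Nash equilibrium.

Defender against Monitor: payoffs 8, 3, 6, 2, 5 → best response Patch.
Defender against Decoy: payoffs 9, 8, 4, 7, 0 → best response Patch.
Defender against Harden: payoffs 0, 6, 7, 3, 2 → best response Decoy.
Defender against Ignore: payoffs 0, 6, 2, 3, 8 → best response Ignore.
Attacker against Patch: payoffs 4, 6, 2, 7 → best response Ignore.
Attacker against Monitor: payoffs 9, 5, 2, 0 → best response Monitor.
Attacker against Decoy: payoffs 9, 8, 6, 3 → best response Monitor.
Attacker against Harden: payoffs 9, 2, 5, 4 → best response Monitor.
Attacker against Ignore: payoffs 2, 7, 5, 4 → best response Decoy.
No profile is a mutual best response for all players.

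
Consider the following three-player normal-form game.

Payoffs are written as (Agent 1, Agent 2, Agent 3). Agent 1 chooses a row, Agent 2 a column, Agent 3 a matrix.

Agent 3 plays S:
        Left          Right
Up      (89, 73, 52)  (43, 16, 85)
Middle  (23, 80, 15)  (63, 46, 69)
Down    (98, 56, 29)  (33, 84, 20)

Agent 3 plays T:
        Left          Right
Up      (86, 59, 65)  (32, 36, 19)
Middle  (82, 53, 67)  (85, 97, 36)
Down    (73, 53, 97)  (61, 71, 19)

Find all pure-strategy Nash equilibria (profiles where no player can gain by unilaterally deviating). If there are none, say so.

Mark each player's best response to every combination of opponents' strategies; a profile where every player is best-responding is a pure Nash equilibrium.
Agent 1 against (Left, S): payoffs 89, 23, 98 → best response Down.
Agent 1 against (Left, T): payoffs 86, 82, 73 → best response Up.
Agent 1 against (Right, S): payoffs 43, 63, 33 → best response Middle.
Agent 1 against (Right, T): payoffs 32, 85, 61 → best response Middle.
Agent 2 against (Up, S): payoffs 73, 16 → best response Left.
Agent 2 against (Up, T): payoffs 59, 36 → best response Left.
Agent 2 against (Middle, S): payoffs 80, 46 → best response Left.
Agent 2 against (Middle, T): payoffs 53, 97 → best response Right.
Agent 2 against (Down, S): payoffs 56, 84 → best response Right.
Agent 2 against (Down, T): payoffs 53, 71 → best response Right.
Agent 3 against (Up, Left): payoffs 52, 65 → best response T.
Agent 3 against (Up, Right): payoffs 85, 19 → best response S.
Agent 3 against (Middle, Left): payoffs 15, 67 → best response T.
Agent 3 against (Middle, Right): payoffs 69, 36 → best response S.
Agent 3 against (Down, Left): payoffs 29, 97 → best response T.
Agent 3 against (Down, Right): payoffs 20, 19 → best response S.
Mutual best responses: (Up, Left, T).

The unique pure-strategy Nash equilibrium is (Up, Left, T).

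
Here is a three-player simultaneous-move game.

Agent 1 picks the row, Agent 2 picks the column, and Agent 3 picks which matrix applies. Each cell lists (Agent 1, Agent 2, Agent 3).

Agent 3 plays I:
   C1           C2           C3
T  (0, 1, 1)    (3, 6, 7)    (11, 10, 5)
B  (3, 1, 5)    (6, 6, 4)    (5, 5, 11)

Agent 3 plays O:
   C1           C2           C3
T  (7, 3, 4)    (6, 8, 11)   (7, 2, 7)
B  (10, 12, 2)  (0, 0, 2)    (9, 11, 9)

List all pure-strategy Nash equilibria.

(T, C1, I): Agent 1 can switch to B (0 → 3). Not NE.
(T, C1, O): Agent 1 can switch to B (7 → 10). Not NE.
(T, C2, I): Agent 1 can switch to B (3 → 6). Not NE.
(T, C2, O): Agent 1 gets 6, best alternative 0; Agent 2 gets 8, best alternative 3; Agent 3 gets 11, best alternative 7. No profitable deviation — NE.
(T, C3, I): Agent 3 can switch to O (5 → 7). Not NE.
(T, C3, O): Agent 1 can switch to B (7 → 9). Not NE.
(B, C1, I): Agent 2 can switch to C2 (1 → 6). Not NE.
(B, C1, O): Agent 3 can switch to I (2 → 5). Not NE.
(B, C2, I): Agent 1 gets 6, best alternative 3; Agent 2 gets 6, best alternative 5; Agent 3 gets 4, best alternative 2. No profitable deviation — NE.
(B, C2, O): Agent 1 can switch to T (0 → 6). Not NE.
(B, C3, I): Agent 1 can switch to T (5 → 11). Not NE.
(B, C3, O): Agent 2 can switch to C1 (11 → 12). Not NE.

(T, C2, O) and (B, C2, I)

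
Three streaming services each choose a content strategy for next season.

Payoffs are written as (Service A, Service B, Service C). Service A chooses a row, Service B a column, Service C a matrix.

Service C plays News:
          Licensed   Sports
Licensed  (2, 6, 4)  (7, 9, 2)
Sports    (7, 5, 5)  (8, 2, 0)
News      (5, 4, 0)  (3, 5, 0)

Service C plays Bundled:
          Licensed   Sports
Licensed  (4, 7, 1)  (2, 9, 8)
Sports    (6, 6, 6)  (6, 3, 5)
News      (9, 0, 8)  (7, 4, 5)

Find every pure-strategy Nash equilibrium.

The unique pure-strategy Nash equilibrium is (News, Sports, Bundled).

(Licensed, Licensed, News): Service A can switch to Sports (2 → 7). Not NE.
(Licensed, Licensed, Bundled): Service A can switch to Sports (4 → 6). Not NE.
(Licensed, Sports, News): Service A can switch to Sports (7 → 8). Not NE.
(Licensed, Sports, Bundled): Service A can switch to Sports (2 → 6). Not NE.
(Sports, Licensed, News): Service C can switch to Bundled (5 → 6). Not NE.
(Sports, Licensed, Bundled): Service A can switch to News (6 → 9). Not NE.
(Sports, Sports, News): Service B can switch to Licensed (2 → 5). Not NE.
(Sports, Sports, Bundled): Service A can switch to News (6 → 7). Not NE.
(News, Licensed, News): Service A can switch to Sports (5 → 7). Not NE.
(News, Licensed, Bundled): Service B can switch to Sports (0 → 4). Not NE.
(News, Sports, Bundled): Service A gets 7, best alternative 6; Service B gets 4, best alternative 0; Service C gets 5, best alternative 0. No profitable deviation — NE.
(The remaining 1 profile has a profitable deviation by the same check.)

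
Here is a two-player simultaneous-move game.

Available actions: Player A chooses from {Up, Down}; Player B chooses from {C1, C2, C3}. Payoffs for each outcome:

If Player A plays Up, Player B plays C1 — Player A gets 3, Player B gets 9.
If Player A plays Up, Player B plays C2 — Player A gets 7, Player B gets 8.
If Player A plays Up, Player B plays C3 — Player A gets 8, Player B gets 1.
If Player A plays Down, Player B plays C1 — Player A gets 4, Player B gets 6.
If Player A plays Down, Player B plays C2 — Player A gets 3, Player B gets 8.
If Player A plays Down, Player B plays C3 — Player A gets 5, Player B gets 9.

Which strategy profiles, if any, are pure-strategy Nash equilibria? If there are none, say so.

Player A against C1: payoffs 3, 4 → best response Down.
Player A against C2: payoffs 7, 3 → best response Up.
Player A against C3: payoffs 8, 5 → best response Up.
Player B against Up: payoffs 9, 8, 1 → best response C1.
Player B against Down: payoffs 6, 8, 9 → best response C3.
No profile is a mutual best response for all players.

There is no pure-strategy Nash equilibrium.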